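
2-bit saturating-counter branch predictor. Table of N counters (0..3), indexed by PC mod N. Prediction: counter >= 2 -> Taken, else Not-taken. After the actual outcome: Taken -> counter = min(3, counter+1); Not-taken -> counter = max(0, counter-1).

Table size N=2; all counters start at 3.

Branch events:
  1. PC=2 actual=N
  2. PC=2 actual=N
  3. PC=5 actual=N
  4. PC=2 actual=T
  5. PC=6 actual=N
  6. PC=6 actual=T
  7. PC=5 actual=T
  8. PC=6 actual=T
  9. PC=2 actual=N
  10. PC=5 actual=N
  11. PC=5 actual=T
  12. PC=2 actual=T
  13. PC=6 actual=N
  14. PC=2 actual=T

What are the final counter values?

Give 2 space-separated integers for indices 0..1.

Answer: 3 3

Derivation:
Ev 1: PC=2 idx=0 pred=T actual=N -> ctr[0]=2
Ev 2: PC=2 idx=0 pred=T actual=N -> ctr[0]=1
Ev 3: PC=5 idx=1 pred=T actual=N -> ctr[1]=2
Ev 4: PC=2 idx=0 pred=N actual=T -> ctr[0]=2
Ev 5: PC=6 idx=0 pred=T actual=N -> ctr[0]=1
Ev 6: PC=6 idx=0 pred=N actual=T -> ctr[0]=2
Ev 7: PC=5 idx=1 pred=T actual=T -> ctr[1]=3
Ev 8: PC=6 idx=0 pred=T actual=T -> ctr[0]=3
Ev 9: PC=2 idx=0 pred=T actual=N -> ctr[0]=2
Ev 10: PC=5 idx=1 pred=T actual=N -> ctr[1]=2
Ev 11: PC=5 idx=1 pred=T actual=T -> ctr[1]=3
Ev 12: PC=2 idx=0 pred=T actual=T -> ctr[0]=3
Ev 13: PC=6 idx=0 pred=T actual=N -> ctr[0]=2
Ev 14: PC=2 idx=0 pred=T actual=T -> ctr[0]=3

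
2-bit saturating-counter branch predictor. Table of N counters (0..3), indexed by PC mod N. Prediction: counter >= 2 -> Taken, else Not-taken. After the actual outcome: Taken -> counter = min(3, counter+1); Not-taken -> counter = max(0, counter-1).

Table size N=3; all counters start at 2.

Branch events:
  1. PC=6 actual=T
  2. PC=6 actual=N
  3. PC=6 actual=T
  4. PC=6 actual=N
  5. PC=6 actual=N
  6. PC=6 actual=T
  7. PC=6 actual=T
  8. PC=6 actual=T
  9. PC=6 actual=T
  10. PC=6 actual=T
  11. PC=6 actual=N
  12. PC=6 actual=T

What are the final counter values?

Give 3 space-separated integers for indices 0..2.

Ev 1: PC=6 idx=0 pred=T actual=T -> ctr[0]=3
Ev 2: PC=6 idx=0 pred=T actual=N -> ctr[0]=2
Ev 3: PC=6 idx=0 pred=T actual=T -> ctr[0]=3
Ev 4: PC=6 idx=0 pred=T actual=N -> ctr[0]=2
Ev 5: PC=6 idx=0 pred=T actual=N -> ctr[0]=1
Ev 6: PC=6 idx=0 pred=N actual=T -> ctr[0]=2
Ev 7: PC=6 idx=0 pred=T actual=T -> ctr[0]=3
Ev 8: PC=6 idx=0 pred=T actual=T -> ctr[0]=3
Ev 9: PC=6 idx=0 pred=T actual=T -> ctr[0]=3
Ev 10: PC=6 idx=0 pred=T actual=T -> ctr[0]=3
Ev 11: PC=6 idx=0 pred=T actual=N -> ctr[0]=2
Ev 12: PC=6 idx=0 pred=T actual=T -> ctr[0]=3

Answer: 3 2 2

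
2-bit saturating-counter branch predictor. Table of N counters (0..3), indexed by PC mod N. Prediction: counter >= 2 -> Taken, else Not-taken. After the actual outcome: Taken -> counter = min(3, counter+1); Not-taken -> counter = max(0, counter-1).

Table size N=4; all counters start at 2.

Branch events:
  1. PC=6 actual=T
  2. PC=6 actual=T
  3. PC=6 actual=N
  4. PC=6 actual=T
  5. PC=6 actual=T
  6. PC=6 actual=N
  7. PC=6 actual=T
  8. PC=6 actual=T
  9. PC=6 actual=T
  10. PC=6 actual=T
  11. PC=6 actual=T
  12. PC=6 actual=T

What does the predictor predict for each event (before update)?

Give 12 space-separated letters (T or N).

Answer: T T T T T T T T T T T T

Derivation:
Ev 1: PC=6 idx=2 pred=T actual=T -> ctr[2]=3
Ev 2: PC=6 idx=2 pred=T actual=T -> ctr[2]=3
Ev 3: PC=6 idx=2 pred=T actual=N -> ctr[2]=2
Ev 4: PC=6 idx=2 pred=T actual=T -> ctr[2]=3
Ev 5: PC=6 idx=2 pred=T actual=T -> ctr[2]=3
Ev 6: PC=6 idx=2 pred=T actual=N -> ctr[2]=2
Ev 7: PC=6 idx=2 pred=T actual=T -> ctr[2]=3
Ev 8: PC=6 idx=2 pred=T actual=T -> ctr[2]=3
Ev 9: PC=6 idx=2 pred=T actual=T -> ctr[2]=3
Ev 10: PC=6 idx=2 pred=T actual=T -> ctr[2]=3
Ev 11: PC=6 idx=2 pred=T actual=T -> ctr[2]=3
Ev 12: PC=6 idx=2 pred=T actual=T -> ctr[2]=3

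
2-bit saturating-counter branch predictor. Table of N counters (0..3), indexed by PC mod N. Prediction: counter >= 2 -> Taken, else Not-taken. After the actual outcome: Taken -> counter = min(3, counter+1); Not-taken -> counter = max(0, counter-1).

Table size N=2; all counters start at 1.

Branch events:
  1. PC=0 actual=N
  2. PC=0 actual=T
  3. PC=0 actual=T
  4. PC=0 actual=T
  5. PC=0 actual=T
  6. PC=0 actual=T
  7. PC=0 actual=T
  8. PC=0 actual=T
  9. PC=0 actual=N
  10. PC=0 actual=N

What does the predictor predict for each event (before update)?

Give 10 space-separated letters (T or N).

Answer: N N N T T T T T T T

Derivation:
Ev 1: PC=0 idx=0 pred=N actual=N -> ctr[0]=0
Ev 2: PC=0 idx=0 pred=N actual=T -> ctr[0]=1
Ev 3: PC=0 idx=0 pred=N actual=T -> ctr[0]=2
Ev 4: PC=0 idx=0 pred=T actual=T -> ctr[0]=3
Ev 5: PC=0 idx=0 pred=T actual=T -> ctr[0]=3
Ev 6: PC=0 idx=0 pred=T actual=T -> ctr[0]=3
Ev 7: PC=0 idx=0 pred=T actual=T -> ctr[0]=3
Ev 8: PC=0 idx=0 pred=T actual=T -> ctr[0]=3
Ev 9: PC=0 idx=0 pred=T actual=N -> ctr[0]=2
Ev 10: PC=0 idx=0 pred=T actual=N -> ctr[0]=1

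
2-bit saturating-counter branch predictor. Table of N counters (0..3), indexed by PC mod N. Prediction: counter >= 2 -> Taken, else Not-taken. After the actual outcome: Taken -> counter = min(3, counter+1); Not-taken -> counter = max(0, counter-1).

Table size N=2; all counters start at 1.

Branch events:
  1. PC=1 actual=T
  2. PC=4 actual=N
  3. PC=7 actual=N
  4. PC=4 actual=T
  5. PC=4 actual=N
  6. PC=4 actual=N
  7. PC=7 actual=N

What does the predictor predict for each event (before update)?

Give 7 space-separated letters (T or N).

Answer: N N T N N N N

Derivation:
Ev 1: PC=1 idx=1 pred=N actual=T -> ctr[1]=2
Ev 2: PC=4 idx=0 pred=N actual=N -> ctr[0]=0
Ev 3: PC=7 idx=1 pred=T actual=N -> ctr[1]=1
Ev 4: PC=4 idx=0 pred=N actual=T -> ctr[0]=1
Ev 5: PC=4 idx=0 pred=N actual=N -> ctr[0]=0
Ev 6: PC=4 idx=0 pred=N actual=N -> ctr[0]=0
Ev 7: PC=7 idx=1 pred=N actual=N -> ctr[1]=0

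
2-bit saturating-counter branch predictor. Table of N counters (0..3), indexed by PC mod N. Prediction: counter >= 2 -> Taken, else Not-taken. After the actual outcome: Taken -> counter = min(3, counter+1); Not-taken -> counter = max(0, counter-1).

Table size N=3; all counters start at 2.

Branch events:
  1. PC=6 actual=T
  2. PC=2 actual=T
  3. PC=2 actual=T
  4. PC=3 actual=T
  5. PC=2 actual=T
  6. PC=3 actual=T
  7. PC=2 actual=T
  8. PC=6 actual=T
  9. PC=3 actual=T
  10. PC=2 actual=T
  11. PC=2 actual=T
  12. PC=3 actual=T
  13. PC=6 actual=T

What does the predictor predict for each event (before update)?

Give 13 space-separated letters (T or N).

Ev 1: PC=6 idx=0 pred=T actual=T -> ctr[0]=3
Ev 2: PC=2 idx=2 pred=T actual=T -> ctr[2]=3
Ev 3: PC=2 idx=2 pred=T actual=T -> ctr[2]=3
Ev 4: PC=3 idx=0 pred=T actual=T -> ctr[0]=3
Ev 5: PC=2 idx=2 pred=T actual=T -> ctr[2]=3
Ev 6: PC=3 idx=0 pred=T actual=T -> ctr[0]=3
Ev 7: PC=2 idx=2 pred=T actual=T -> ctr[2]=3
Ev 8: PC=6 idx=0 pred=T actual=T -> ctr[0]=3
Ev 9: PC=3 idx=0 pred=T actual=T -> ctr[0]=3
Ev 10: PC=2 idx=2 pred=T actual=T -> ctr[2]=3
Ev 11: PC=2 idx=2 pred=T actual=T -> ctr[2]=3
Ev 12: PC=3 idx=0 pred=T actual=T -> ctr[0]=3
Ev 13: PC=6 idx=0 pred=T actual=T -> ctr[0]=3

Answer: T T T T T T T T T T T T T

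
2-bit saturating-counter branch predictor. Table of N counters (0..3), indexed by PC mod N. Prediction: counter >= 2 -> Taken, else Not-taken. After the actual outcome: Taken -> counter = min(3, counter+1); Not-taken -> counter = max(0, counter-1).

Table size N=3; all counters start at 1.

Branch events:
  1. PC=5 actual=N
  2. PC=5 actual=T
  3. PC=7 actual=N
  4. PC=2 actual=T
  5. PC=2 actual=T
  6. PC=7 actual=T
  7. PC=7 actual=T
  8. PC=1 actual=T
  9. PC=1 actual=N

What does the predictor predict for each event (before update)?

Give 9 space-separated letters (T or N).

Ev 1: PC=5 idx=2 pred=N actual=N -> ctr[2]=0
Ev 2: PC=5 idx=2 pred=N actual=T -> ctr[2]=1
Ev 3: PC=7 idx=1 pred=N actual=N -> ctr[1]=0
Ev 4: PC=2 idx=2 pred=N actual=T -> ctr[2]=2
Ev 5: PC=2 idx=2 pred=T actual=T -> ctr[2]=3
Ev 6: PC=7 idx=1 pred=N actual=T -> ctr[1]=1
Ev 7: PC=7 idx=1 pred=N actual=T -> ctr[1]=2
Ev 8: PC=1 idx=1 pred=T actual=T -> ctr[1]=3
Ev 9: PC=1 idx=1 pred=T actual=N -> ctr[1]=2

Answer: N N N N T N N T T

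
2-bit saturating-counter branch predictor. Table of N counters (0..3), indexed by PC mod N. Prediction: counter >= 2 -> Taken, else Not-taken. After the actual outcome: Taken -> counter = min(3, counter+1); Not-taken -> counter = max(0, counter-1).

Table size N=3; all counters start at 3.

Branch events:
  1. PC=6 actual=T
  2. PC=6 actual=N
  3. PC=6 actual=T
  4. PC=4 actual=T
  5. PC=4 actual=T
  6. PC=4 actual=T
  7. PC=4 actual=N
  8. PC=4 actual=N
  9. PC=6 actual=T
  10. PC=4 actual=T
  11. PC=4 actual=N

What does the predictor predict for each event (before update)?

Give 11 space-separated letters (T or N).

Answer: T T T T T T T T T N T

Derivation:
Ev 1: PC=6 idx=0 pred=T actual=T -> ctr[0]=3
Ev 2: PC=6 idx=0 pred=T actual=N -> ctr[0]=2
Ev 3: PC=6 idx=0 pred=T actual=T -> ctr[0]=3
Ev 4: PC=4 idx=1 pred=T actual=T -> ctr[1]=3
Ev 5: PC=4 idx=1 pred=T actual=T -> ctr[1]=3
Ev 6: PC=4 idx=1 pred=T actual=T -> ctr[1]=3
Ev 7: PC=4 idx=1 pred=T actual=N -> ctr[1]=2
Ev 8: PC=4 idx=1 pred=T actual=N -> ctr[1]=1
Ev 9: PC=6 idx=0 pred=T actual=T -> ctr[0]=3
Ev 10: PC=4 idx=1 pred=N actual=T -> ctr[1]=2
Ev 11: PC=4 idx=1 pred=T actual=N -> ctr[1]=1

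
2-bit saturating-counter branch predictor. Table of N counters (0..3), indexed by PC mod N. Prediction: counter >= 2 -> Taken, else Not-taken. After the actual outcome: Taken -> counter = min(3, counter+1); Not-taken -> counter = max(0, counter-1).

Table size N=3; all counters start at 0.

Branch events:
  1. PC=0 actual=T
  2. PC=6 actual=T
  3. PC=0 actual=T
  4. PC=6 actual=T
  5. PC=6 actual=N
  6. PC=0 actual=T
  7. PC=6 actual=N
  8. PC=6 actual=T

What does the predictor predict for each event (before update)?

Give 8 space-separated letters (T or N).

Answer: N N T T T T T T

Derivation:
Ev 1: PC=0 idx=0 pred=N actual=T -> ctr[0]=1
Ev 2: PC=6 idx=0 pred=N actual=T -> ctr[0]=2
Ev 3: PC=0 idx=0 pred=T actual=T -> ctr[0]=3
Ev 4: PC=6 idx=0 pred=T actual=T -> ctr[0]=3
Ev 5: PC=6 idx=0 pred=T actual=N -> ctr[0]=2
Ev 6: PC=0 idx=0 pred=T actual=T -> ctr[0]=3
Ev 7: PC=6 idx=0 pred=T actual=N -> ctr[0]=2
Ev 8: PC=6 idx=0 pred=T actual=T -> ctr[0]=3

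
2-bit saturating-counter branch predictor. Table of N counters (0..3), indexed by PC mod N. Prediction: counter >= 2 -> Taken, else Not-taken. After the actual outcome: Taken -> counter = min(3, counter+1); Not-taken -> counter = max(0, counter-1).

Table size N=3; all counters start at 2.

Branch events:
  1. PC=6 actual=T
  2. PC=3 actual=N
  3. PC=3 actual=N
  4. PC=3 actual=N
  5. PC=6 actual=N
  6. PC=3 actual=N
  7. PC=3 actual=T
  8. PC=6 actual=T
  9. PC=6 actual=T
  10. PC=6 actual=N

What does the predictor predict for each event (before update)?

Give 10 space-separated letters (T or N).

Ev 1: PC=6 idx=0 pred=T actual=T -> ctr[0]=3
Ev 2: PC=3 idx=0 pred=T actual=N -> ctr[0]=2
Ev 3: PC=3 idx=0 pred=T actual=N -> ctr[0]=1
Ev 4: PC=3 idx=0 pred=N actual=N -> ctr[0]=0
Ev 5: PC=6 idx=0 pred=N actual=N -> ctr[0]=0
Ev 6: PC=3 idx=0 pred=N actual=N -> ctr[0]=0
Ev 7: PC=3 idx=0 pred=N actual=T -> ctr[0]=1
Ev 8: PC=6 idx=0 pred=N actual=T -> ctr[0]=2
Ev 9: PC=6 idx=0 pred=T actual=T -> ctr[0]=3
Ev 10: PC=6 idx=0 pred=T actual=N -> ctr[0]=2

Answer: T T T N N N N N T T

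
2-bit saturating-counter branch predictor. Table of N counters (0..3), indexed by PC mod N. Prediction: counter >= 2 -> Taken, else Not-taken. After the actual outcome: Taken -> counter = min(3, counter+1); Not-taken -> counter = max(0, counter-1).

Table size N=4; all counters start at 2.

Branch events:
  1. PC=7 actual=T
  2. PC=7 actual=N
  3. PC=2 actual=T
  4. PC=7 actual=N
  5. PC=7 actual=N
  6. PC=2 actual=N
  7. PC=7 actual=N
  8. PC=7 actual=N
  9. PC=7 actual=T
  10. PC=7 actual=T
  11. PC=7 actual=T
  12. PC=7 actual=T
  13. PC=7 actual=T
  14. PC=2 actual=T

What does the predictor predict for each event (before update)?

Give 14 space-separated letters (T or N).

Ev 1: PC=7 idx=3 pred=T actual=T -> ctr[3]=3
Ev 2: PC=7 idx=3 pred=T actual=N -> ctr[3]=2
Ev 3: PC=2 idx=2 pred=T actual=T -> ctr[2]=3
Ev 4: PC=7 idx=3 pred=T actual=N -> ctr[3]=1
Ev 5: PC=7 idx=3 pred=N actual=N -> ctr[3]=0
Ev 6: PC=2 idx=2 pred=T actual=N -> ctr[2]=2
Ev 7: PC=7 idx=3 pred=N actual=N -> ctr[3]=0
Ev 8: PC=7 idx=3 pred=N actual=N -> ctr[3]=0
Ev 9: PC=7 idx=3 pred=N actual=T -> ctr[3]=1
Ev 10: PC=7 idx=3 pred=N actual=T -> ctr[3]=2
Ev 11: PC=7 idx=3 pred=T actual=T -> ctr[3]=3
Ev 12: PC=7 idx=3 pred=T actual=T -> ctr[3]=3
Ev 13: PC=7 idx=3 pred=T actual=T -> ctr[3]=3
Ev 14: PC=2 idx=2 pred=T actual=T -> ctr[2]=3

Answer: T T T T N T N N N N T T T T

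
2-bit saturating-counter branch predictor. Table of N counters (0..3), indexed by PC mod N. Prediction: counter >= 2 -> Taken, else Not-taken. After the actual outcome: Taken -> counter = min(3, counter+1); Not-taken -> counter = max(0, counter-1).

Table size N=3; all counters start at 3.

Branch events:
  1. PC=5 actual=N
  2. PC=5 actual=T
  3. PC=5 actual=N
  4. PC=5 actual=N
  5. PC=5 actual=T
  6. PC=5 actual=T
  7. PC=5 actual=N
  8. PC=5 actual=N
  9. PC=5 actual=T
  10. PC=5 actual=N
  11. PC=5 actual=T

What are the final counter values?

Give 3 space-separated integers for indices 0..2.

Ev 1: PC=5 idx=2 pred=T actual=N -> ctr[2]=2
Ev 2: PC=5 idx=2 pred=T actual=T -> ctr[2]=3
Ev 3: PC=5 idx=2 pred=T actual=N -> ctr[2]=2
Ev 4: PC=5 idx=2 pred=T actual=N -> ctr[2]=1
Ev 5: PC=5 idx=2 pred=N actual=T -> ctr[2]=2
Ev 6: PC=5 idx=2 pred=T actual=T -> ctr[2]=3
Ev 7: PC=5 idx=2 pred=T actual=N -> ctr[2]=2
Ev 8: PC=5 idx=2 pred=T actual=N -> ctr[2]=1
Ev 9: PC=5 idx=2 pred=N actual=T -> ctr[2]=2
Ev 10: PC=5 idx=2 pred=T actual=N -> ctr[2]=1
Ev 11: PC=5 idx=2 pred=N actual=T -> ctr[2]=2

Answer: 3 3 2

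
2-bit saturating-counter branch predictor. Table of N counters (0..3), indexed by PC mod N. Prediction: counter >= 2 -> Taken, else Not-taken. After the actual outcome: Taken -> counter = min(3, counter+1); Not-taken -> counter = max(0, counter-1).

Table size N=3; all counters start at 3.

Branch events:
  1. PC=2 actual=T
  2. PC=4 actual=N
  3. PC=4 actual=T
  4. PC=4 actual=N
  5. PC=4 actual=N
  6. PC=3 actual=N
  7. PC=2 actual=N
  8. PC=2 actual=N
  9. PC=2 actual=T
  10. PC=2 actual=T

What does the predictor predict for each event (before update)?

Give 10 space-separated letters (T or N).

Ev 1: PC=2 idx=2 pred=T actual=T -> ctr[2]=3
Ev 2: PC=4 idx=1 pred=T actual=N -> ctr[1]=2
Ev 3: PC=4 idx=1 pred=T actual=T -> ctr[1]=3
Ev 4: PC=4 idx=1 pred=T actual=N -> ctr[1]=2
Ev 5: PC=4 idx=1 pred=T actual=N -> ctr[1]=1
Ev 6: PC=3 idx=0 pred=T actual=N -> ctr[0]=2
Ev 7: PC=2 idx=2 pred=T actual=N -> ctr[2]=2
Ev 8: PC=2 idx=2 pred=T actual=N -> ctr[2]=1
Ev 9: PC=2 idx=2 pred=N actual=T -> ctr[2]=2
Ev 10: PC=2 idx=2 pred=T actual=T -> ctr[2]=3

Answer: T T T T T T T T N T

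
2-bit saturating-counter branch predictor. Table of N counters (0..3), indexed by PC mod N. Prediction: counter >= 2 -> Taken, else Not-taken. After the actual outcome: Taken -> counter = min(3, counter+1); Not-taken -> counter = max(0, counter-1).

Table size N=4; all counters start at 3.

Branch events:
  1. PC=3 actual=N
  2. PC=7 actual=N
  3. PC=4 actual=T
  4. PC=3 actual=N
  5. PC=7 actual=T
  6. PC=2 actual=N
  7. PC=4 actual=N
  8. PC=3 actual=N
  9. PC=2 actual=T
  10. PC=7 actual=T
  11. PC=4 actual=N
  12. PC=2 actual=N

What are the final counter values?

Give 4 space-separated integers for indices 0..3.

Ev 1: PC=3 idx=3 pred=T actual=N -> ctr[3]=2
Ev 2: PC=7 idx=3 pred=T actual=N -> ctr[3]=1
Ev 3: PC=4 idx=0 pred=T actual=T -> ctr[0]=3
Ev 4: PC=3 idx=3 pred=N actual=N -> ctr[3]=0
Ev 5: PC=7 idx=3 pred=N actual=T -> ctr[3]=1
Ev 6: PC=2 idx=2 pred=T actual=N -> ctr[2]=2
Ev 7: PC=4 idx=0 pred=T actual=N -> ctr[0]=2
Ev 8: PC=3 idx=3 pred=N actual=N -> ctr[3]=0
Ev 9: PC=2 idx=2 pred=T actual=T -> ctr[2]=3
Ev 10: PC=7 idx=3 pred=N actual=T -> ctr[3]=1
Ev 11: PC=4 idx=0 pred=T actual=N -> ctr[0]=1
Ev 12: PC=2 idx=2 pred=T actual=N -> ctr[2]=2

Answer: 1 3 2 1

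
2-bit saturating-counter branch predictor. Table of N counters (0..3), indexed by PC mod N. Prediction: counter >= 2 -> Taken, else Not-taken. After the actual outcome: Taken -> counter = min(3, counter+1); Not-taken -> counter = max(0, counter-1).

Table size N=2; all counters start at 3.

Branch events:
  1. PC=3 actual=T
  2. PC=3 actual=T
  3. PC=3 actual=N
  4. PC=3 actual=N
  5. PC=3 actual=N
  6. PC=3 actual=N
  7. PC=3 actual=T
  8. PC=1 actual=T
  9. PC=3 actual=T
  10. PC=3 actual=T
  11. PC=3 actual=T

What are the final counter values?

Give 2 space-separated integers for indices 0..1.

Answer: 3 3

Derivation:
Ev 1: PC=3 idx=1 pred=T actual=T -> ctr[1]=3
Ev 2: PC=3 idx=1 pred=T actual=T -> ctr[1]=3
Ev 3: PC=3 idx=1 pred=T actual=N -> ctr[1]=2
Ev 4: PC=3 idx=1 pred=T actual=N -> ctr[1]=1
Ev 5: PC=3 idx=1 pred=N actual=N -> ctr[1]=0
Ev 6: PC=3 idx=1 pred=N actual=N -> ctr[1]=0
Ev 7: PC=3 idx=1 pred=N actual=T -> ctr[1]=1
Ev 8: PC=1 idx=1 pred=N actual=T -> ctr[1]=2
Ev 9: PC=3 idx=1 pred=T actual=T -> ctr[1]=3
Ev 10: PC=3 idx=1 pred=T actual=T -> ctr[1]=3
Ev 11: PC=3 idx=1 pred=T actual=T -> ctr[1]=3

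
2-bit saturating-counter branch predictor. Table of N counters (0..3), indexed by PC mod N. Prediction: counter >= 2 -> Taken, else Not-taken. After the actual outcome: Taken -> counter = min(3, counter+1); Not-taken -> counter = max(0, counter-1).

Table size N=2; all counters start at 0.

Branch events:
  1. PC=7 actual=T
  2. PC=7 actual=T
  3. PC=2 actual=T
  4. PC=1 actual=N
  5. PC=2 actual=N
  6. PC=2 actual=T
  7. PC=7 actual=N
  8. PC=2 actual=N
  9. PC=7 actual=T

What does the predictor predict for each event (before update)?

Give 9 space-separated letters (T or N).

Ev 1: PC=7 idx=1 pred=N actual=T -> ctr[1]=1
Ev 2: PC=7 idx=1 pred=N actual=T -> ctr[1]=2
Ev 3: PC=2 idx=0 pred=N actual=T -> ctr[0]=1
Ev 4: PC=1 idx=1 pred=T actual=N -> ctr[1]=1
Ev 5: PC=2 idx=0 pred=N actual=N -> ctr[0]=0
Ev 6: PC=2 idx=0 pred=N actual=T -> ctr[0]=1
Ev 7: PC=7 idx=1 pred=N actual=N -> ctr[1]=0
Ev 8: PC=2 idx=0 pred=N actual=N -> ctr[0]=0
Ev 9: PC=7 idx=1 pred=N actual=T -> ctr[1]=1

Answer: N N N T N N N N N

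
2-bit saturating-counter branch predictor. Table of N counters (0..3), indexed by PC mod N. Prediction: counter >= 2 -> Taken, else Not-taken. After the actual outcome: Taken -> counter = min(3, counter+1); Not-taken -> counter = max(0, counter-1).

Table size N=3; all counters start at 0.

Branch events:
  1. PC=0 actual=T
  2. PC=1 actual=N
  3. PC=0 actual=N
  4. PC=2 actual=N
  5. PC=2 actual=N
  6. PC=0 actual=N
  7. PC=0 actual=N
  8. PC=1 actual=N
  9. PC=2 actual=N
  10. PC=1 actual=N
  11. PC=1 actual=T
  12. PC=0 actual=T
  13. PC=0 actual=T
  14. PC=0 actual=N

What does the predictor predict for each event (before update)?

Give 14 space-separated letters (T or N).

Answer: N N N N N N N N N N N N N T

Derivation:
Ev 1: PC=0 idx=0 pred=N actual=T -> ctr[0]=1
Ev 2: PC=1 idx=1 pred=N actual=N -> ctr[1]=0
Ev 3: PC=0 idx=0 pred=N actual=N -> ctr[0]=0
Ev 4: PC=2 idx=2 pred=N actual=N -> ctr[2]=0
Ev 5: PC=2 idx=2 pred=N actual=N -> ctr[2]=0
Ev 6: PC=0 idx=0 pred=N actual=N -> ctr[0]=0
Ev 7: PC=0 idx=0 pred=N actual=N -> ctr[0]=0
Ev 8: PC=1 idx=1 pred=N actual=N -> ctr[1]=0
Ev 9: PC=2 idx=2 pred=N actual=N -> ctr[2]=0
Ev 10: PC=1 idx=1 pred=N actual=N -> ctr[1]=0
Ev 11: PC=1 idx=1 pred=N actual=T -> ctr[1]=1
Ev 12: PC=0 idx=0 pred=N actual=T -> ctr[0]=1
Ev 13: PC=0 idx=0 pred=N actual=T -> ctr[0]=2
Ev 14: PC=0 idx=0 pred=T actual=N -> ctr[0]=1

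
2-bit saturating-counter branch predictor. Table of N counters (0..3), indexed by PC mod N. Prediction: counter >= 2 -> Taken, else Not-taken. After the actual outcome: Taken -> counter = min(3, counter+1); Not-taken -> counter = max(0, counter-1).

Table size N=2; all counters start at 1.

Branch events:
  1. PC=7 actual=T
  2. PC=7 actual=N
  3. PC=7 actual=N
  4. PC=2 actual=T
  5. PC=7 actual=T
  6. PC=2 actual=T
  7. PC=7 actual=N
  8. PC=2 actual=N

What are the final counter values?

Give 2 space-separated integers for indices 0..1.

Ev 1: PC=7 idx=1 pred=N actual=T -> ctr[1]=2
Ev 2: PC=7 idx=1 pred=T actual=N -> ctr[1]=1
Ev 3: PC=7 idx=1 pred=N actual=N -> ctr[1]=0
Ev 4: PC=2 idx=0 pred=N actual=T -> ctr[0]=2
Ev 5: PC=7 idx=1 pred=N actual=T -> ctr[1]=1
Ev 6: PC=2 idx=0 pred=T actual=T -> ctr[0]=3
Ev 7: PC=7 idx=1 pred=N actual=N -> ctr[1]=0
Ev 8: PC=2 idx=0 pred=T actual=N -> ctr[0]=2

Answer: 2 0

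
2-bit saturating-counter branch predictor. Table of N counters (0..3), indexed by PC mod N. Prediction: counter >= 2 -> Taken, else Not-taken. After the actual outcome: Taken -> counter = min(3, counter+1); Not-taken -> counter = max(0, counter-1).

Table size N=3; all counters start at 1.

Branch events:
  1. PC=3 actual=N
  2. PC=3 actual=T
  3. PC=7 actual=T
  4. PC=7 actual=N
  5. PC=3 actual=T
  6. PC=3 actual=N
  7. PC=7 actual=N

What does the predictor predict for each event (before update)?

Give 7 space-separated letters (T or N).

Answer: N N N T N T N

Derivation:
Ev 1: PC=3 idx=0 pred=N actual=N -> ctr[0]=0
Ev 2: PC=3 idx=0 pred=N actual=T -> ctr[0]=1
Ev 3: PC=7 idx=1 pred=N actual=T -> ctr[1]=2
Ev 4: PC=7 idx=1 pred=T actual=N -> ctr[1]=1
Ev 5: PC=3 idx=0 pred=N actual=T -> ctr[0]=2
Ev 6: PC=3 idx=0 pred=T actual=N -> ctr[0]=1
Ev 7: PC=7 idx=1 pred=N actual=N -> ctr[1]=0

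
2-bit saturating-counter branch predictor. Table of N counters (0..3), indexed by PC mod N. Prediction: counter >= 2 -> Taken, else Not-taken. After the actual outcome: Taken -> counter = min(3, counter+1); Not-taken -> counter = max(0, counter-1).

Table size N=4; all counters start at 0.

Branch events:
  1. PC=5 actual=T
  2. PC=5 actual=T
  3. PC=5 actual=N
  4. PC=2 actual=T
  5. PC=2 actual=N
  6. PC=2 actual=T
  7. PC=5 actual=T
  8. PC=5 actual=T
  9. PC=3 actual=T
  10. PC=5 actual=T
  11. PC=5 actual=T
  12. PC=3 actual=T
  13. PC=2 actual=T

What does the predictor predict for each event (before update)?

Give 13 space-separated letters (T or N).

Answer: N N T N N N N T N T T N N

Derivation:
Ev 1: PC=5 idx=1 pred=N actual=T -> ctr[1]=1
Ev 2: PC=5 idx=1 pred=N actual=T -> ctr[1]=2
Ev 3: PC=5 idx=1 pred=T actual=N -> ctr[1]=1
Ev 4: PC=2 idx=2 pred=N actual=T -> ctr[2]=1
Ev 5: PC=2 idx=2 pred=N actual=N -> ctr[2]=0
Ev 6: PC=2 idx=2 pred=N actual=T -> ctr[2]=1
Ev 7: PC=5 idx=1 pred=N actual=T -> ctr[1]=2
Ev 8: PC=5 idx=1 pred=T actual=T -> ctr[1]=3
Ev 9: PC=3 idx=3 pred=N actual=T -> ctr[3]=1
Ev 10: PC=5 idx=1 pred=T actual=T -> ctr[1]=3
Ev 11: PC=5 idx=1 pred=T actual=T -> ctr[1]=3
Ev 12: PC=3 idx=3 pred=N actual=T -> ctr[3]=2
Ev 13: PC=2 idx=2 pred=N actual=T -> ctr[2]=2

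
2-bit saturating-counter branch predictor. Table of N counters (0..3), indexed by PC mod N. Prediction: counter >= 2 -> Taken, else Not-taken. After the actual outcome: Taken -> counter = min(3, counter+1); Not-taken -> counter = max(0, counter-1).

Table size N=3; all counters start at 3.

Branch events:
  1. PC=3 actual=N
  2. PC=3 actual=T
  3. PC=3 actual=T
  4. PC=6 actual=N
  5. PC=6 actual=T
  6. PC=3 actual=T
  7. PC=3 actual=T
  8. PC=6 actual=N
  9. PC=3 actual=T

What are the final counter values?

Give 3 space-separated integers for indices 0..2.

Answer: 3 3 3

Derivation:
Ev 1: PC=3 idx=0 pred=T actual=N -> ctr[0]=2
Ev 2: PC=3 idx=0 pred=T actual=T -> ctr[0]=3
Ev 3: PC=3 idx=0 pred=T actual=T -> ctr[0]=3
Ev 4: PC=6 idx=0 pred=T actual=N -> ctr[0]=2
Ev 5: PC=6 idx=0 pred=T actual=T -> ctr[0]=3
Ev 6: PC=3 idx=0 pred=T actual=T -> ctr[0]=3
Ev 7: PC=3 idx=0 pred=T actual=T -> ctr[0]=3
Ev 8: PC=6 idx=0 pred=T actual=N -> ctr[0]=2
Ev 9: PC=3 idx=0 pred=T actual=T -> ctr[0]=3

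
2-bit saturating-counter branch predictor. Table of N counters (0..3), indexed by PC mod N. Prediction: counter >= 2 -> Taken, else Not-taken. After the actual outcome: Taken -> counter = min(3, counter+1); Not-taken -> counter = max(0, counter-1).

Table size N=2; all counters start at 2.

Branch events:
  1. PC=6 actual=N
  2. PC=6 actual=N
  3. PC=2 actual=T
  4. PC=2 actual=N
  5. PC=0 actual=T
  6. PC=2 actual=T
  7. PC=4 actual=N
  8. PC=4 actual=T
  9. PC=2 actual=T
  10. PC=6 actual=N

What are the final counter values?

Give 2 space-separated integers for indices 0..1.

Ev 1: PC=6 idx=0 pred=T actual=N -> ctr[0]=1
Ev 2: PC=6 idx=0 pred=N actual=N -> ctr[0]=0
Ev 3: PC=2 idx=0 pred=N actual=T -> ctr[0]=1
Ev 4: PC=2 idx=0 pred=N actual=N -> ctr[0]=0
Ev 5: PC=0 idx=0 pred=N actual=T -> ctr[0]=1
Ev 6: PC=2 idx=0 pred=N actual=T -> ctr[0]=2
Ev 7: PC=4 idx=0 pred=T actual=N -> ctr[0]=1
Ev 8: PC=4 idx=0 pred=N actual=T -> ctr[0]=2
Ev 9: PC=2 idx=0 pred=T actual=T -> ctr[0]=3
Ev 10: PC=6 idx=0 pred=T actual=N -> ctr[0]=2

Answer: 2 2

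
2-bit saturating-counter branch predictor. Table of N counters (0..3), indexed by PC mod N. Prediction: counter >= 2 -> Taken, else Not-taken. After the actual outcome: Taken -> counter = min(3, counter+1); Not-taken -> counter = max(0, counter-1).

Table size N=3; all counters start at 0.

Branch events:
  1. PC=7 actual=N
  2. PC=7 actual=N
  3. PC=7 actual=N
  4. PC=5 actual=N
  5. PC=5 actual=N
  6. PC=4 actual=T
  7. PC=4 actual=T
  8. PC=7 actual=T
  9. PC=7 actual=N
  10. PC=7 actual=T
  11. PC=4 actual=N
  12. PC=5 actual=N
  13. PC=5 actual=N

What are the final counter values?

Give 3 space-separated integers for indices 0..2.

Answer: 0 2 0

Derivation:
Ev 1: PC=7 idx=1 pred=N actual=N -> ctr[1]=0
Ev 2: PC=7 idx=1 pred=N actual=N -> ctr[1]=0
Ev 3: PC=7 idx=1 pred=N actual=N -> ctr[1]=0
Ev 4: PC=5 idx=2 pred=N actual=N -> ctr[2]=0
Ev 5: PC=5 idx=2 pred=N actual=N -> ctr[2]=0
Ev 6: PC=4 idx=1 pred=N actual=T -> ctr[1]=1
Ev 7: PC=4 idx=1 pred=N actual=T -> ctr[1]=2
Ev 8: PC=7 idx=1 pred=T actual=T -> ctr[1]=3
Ev 9: PC=7 idx=1 pred=T actual=N -> ctr[1]=2
Ev 10: PC=7 idx=1 pred=T actual=T -> ctr[1]=3
Ev 11: PC=4 idx=1 pred=T actual=N -> ctr[1]=2
Ev 12: PC=5 idx=2 pred=N actual=N -> ctr[2]=0
Ev 13: PC=5 idx=2 pred=N actual=N -> ctr[2]=0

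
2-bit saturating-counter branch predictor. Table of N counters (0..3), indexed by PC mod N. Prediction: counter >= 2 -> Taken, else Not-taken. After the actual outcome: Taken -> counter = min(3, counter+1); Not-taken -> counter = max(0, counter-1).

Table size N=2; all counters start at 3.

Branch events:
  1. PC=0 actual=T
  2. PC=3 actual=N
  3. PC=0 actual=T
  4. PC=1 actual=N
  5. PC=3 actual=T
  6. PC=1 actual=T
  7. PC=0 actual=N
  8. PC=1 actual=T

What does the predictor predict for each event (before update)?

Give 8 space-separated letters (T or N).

Answer: T T T T N T T T

Derivation:
Ev 1: PC=0 idx=0 pred=T actual=T -> ctr[0]=3
Ev 2: PC=3 idx=1 pred=T actual=N -> ctr[1]=2
Ev 3: PC=0 idx=0 pred=T actual=T -> ctr[0]=3
Ev 4: PC=1 idx=1 pred=T actual=N -> ctr[1]=1
Ev 5: PC=3 idx=1 pred=N actual=T -> ctr[1]=2
Ev 6: PC=1 idx=1 pred=T actual=T -> ctr[1]=3
Ev 7: PC=0 idx=0 pred=T actual=N -> ctr[0]=2
Ev 8: PC=1 idx=1 pred=T actual=T -> ctr[1]=3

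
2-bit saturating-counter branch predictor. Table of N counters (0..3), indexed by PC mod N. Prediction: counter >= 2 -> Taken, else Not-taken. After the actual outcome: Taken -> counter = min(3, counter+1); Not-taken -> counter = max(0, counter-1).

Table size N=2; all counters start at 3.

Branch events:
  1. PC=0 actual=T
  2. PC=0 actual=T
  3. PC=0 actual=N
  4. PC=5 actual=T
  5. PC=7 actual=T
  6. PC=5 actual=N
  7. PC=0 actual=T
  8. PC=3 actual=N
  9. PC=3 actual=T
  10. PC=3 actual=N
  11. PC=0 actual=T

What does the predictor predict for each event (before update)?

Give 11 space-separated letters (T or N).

Ev 1: PC=0 idx=0 pred=T actual=T -> ctr[0]=3
Ev 2: PC=0 idx=0 pred=T actual=T -> ctr[0]=3
Ev 3: PC=0 idx=0 pred=T actual=N -> ctr[0]=2
Ev 4: PC=5 idx=1 pred=T actual=T -> ctr[1]=3
Ev 5: PC=7 idx=1 pred=T actual=T -> ctr[1]=3
Ev 6: PC=5 idx=1 pred=T actual=N -> ctr[1]=2
Ev 7: PC=0 idx=0 pred=T actual=T -> ctr[0]=3
Ev 8: PC=3 idx=1 pred=T actual=N -> ctr[1]=1
Ev 9: PC=3 idx=1 pred=N actual=T -> ctr[1]=2
Ev 10: PC=3 idx=1 pred=T actual=N -> ctr[1]=1
Ev 11: PC=0 idx=0 pred=T actual=T -> ctr[0]=3

Answer: T T T T T T T T N T T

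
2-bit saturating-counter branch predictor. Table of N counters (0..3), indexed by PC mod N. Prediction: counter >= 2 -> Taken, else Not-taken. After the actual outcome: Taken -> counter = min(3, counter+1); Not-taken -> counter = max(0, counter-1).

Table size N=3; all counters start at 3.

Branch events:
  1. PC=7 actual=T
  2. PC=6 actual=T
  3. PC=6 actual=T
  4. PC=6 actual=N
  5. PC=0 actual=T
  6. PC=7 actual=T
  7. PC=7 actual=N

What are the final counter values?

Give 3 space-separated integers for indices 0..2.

Ev 1: PC=7 idx=1 pred=T actual=T -> ctr[1]=3
Ev 2: PC=6 idx=0 pred=T actual=T -> ctr[0]=3
Ev 3: PC=6 idx=0 pred=T actual=T -> ctr[0]=3
Ev 4: PC=6 idx=0 pred=T actual=N -> ctr[0]=2
Ev 5: PC=0 idx=0 pred=T actual=T -> ctr[0]=3
Ev 6: PC=7 idx=1 pred=T actual=T -> ctr[1]=3
Ev 7: PC=7 idx=1 pred=T actual=N -> ctr[1]=2

Answer: 3 2 3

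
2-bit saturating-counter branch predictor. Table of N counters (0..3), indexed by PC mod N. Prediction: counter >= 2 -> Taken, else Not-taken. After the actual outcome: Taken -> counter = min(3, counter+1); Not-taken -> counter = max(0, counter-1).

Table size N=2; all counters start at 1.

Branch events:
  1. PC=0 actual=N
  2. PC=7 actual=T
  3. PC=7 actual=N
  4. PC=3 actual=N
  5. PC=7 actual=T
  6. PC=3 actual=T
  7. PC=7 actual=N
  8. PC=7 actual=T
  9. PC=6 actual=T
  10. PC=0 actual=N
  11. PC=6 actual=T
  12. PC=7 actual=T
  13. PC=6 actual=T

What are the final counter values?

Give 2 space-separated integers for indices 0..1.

Ev 1: PC=0 idx=0 pred=N actual=N -> ctr[0]=0
Ev 2: PC=7 idx=1 pred=N actual=T -> ctr[1]=2
Ev 3: PC=7 idx=1 pred=T actual=N -> ctr[1]=1
Ev 4: PC=3 idx=1 pred=N actual=N -> ctr[1]=0
Ev 5: PC=7 idx=1 pred=N actual=T -> ctr[1]=1
Ev 6: PC=3 idx=1 pred=N actual=T -> ctr[1]=2
Ev 7: PC=7 idx=1 pred=T actual=N -> ctr[1]=1
Ev 8: PC=7 idx=1 pred=N actual=T -> ctr[1]=2
Ev 9: PC=6 idx=0 pred=N actual=T -> ctr[0]=1
Ev 10: PC=0 idx=0 pred=N actual=N -> ctr[0]=0
Ev 11: PC=6 idx=0 pred=N actual=T -> ctr[0]=1
Ev 12: PC=7 idx=1 pred=T actual=T -> ctr[1]=3
Ev 13: PC=6 idx=0 pred=N actual=T -> ctr[0]=2

Answer: 2 3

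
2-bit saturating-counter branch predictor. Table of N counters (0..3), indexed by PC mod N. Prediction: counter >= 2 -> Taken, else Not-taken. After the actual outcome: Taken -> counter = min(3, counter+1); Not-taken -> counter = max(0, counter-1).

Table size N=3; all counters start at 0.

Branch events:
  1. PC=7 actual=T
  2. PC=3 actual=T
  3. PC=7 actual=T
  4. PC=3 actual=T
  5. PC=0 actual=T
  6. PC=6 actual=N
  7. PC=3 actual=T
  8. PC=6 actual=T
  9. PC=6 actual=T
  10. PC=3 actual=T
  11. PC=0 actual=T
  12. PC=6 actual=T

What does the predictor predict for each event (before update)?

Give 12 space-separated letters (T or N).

Answer: N N N N T T T T T T T T

Derivation:
Ev 1: PC=7 idx=1 pred=N actual=T -> ctr[1]=1
Ev 2: PC=3 idx=0 pred=N actual=T -> ctr[0]=1
Ev 3: PC=7 idx=1 pred=N actual=T -> ctr[1]=2
Ev 4: PC=3 idx=0 pred=N actual=T -> ctr[0]=2
Ev 5: PC=0 idx=0 pred=T actual=T -> ctr[0]=3
Ev 6: PC=6 idx=0 pred=T actual=N -> ctr[0]=2
Ev 7: PC=3 idx=0 pred=T actual=T -> ctr[0]=3
Ev 8: PC=6 idx=0 pred=T actual=T -> ctr[0]=3
Ev 9: PC=6 idx=0 pred=T actual=T -> ctr[0]=3
Ev 10: PC=3 idx=0 pred=T actual=T -> ctr[0]=3
Ev 11: PC=0 idx=0 pred=T actual=T -> ctr[0]=3
Ev 12: PC=6 idx=0 pred=T actual=T -> ctr[0]=3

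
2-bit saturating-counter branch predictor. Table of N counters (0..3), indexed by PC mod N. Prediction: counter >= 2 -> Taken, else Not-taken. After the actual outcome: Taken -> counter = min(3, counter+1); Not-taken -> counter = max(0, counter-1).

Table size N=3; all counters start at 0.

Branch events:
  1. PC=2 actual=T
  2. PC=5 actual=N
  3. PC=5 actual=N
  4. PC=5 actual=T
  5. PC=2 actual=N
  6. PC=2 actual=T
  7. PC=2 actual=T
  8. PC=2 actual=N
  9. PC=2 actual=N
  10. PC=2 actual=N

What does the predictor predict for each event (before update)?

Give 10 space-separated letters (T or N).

Ev 1: PC=2 idx=2 pred=N actual=T -> ctr[2]=1
Ev 2: PC=5 idx=2 pred=N actual=N -> ctr[2]=0
Ev 3: PC=5 idx=2 pred=N actual=N -> ctr[2]=0
Ev 4: PC=5 idx=2 pred=N actual=T -> ctr[2]=1
Ev 5: PC=2 idx=2 pred=N actual=N -> ctr[2]=0
Ev 6: PC=2 idx=2 pred=N actual=T -> ctr[2]=1
Ev 7: PC=2 idx=2 pred=N actual=T -> ctr[2]=2
Ev 8: PC=2 idx=2 pred=T actual=N -> ctr[2]=1
Ev 9: PC=2 idx=2 pred=N actual=N -> ctr[2]=0
Ev 10: PC=2 idx=2 pred=N actual=N -> ctr[2]=0

Answer: N N N N N N N T N N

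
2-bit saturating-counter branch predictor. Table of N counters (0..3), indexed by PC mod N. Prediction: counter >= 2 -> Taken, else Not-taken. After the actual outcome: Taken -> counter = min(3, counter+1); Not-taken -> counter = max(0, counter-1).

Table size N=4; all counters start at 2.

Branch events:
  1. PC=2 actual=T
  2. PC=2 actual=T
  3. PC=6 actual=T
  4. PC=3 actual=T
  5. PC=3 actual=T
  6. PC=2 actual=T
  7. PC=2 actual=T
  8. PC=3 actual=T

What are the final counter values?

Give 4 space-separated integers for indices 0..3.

Ev 1: PC=2 idx=2 pred=T actual=T -> ctr[2]=3
Ev 2: PC=2 idx=2 pred=T actual=T -> ctr[2]=3
Ev 3: PC=6 idx=2 pred=T actual=T -> ctr[2]=3
Ev 4: PC=3 idx=3 pred=T actual=T -> ctr[3]=3
Ev 5: PC=3 idx=3 pred=T actual=T -> ctr[3]=3
Ev 6: PC=2 idx=2 pred=T actual=T -> ctr[2]=3
Ev 7: PC=2 idx=2 pred=T actual=T -> ctr[2]=3
Ev 8: PC=3 idx=3 pred=T actual=T -> ctr[3]=3

Answer: 2 2 3 3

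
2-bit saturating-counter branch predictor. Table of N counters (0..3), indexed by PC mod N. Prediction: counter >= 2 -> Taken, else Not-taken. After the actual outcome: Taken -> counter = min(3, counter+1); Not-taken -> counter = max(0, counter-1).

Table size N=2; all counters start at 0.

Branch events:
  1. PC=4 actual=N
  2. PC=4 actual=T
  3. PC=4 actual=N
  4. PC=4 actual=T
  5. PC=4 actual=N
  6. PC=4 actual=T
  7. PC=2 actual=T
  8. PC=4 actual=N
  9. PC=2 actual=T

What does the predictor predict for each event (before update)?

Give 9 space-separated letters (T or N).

Ev 1: PC=4 idx=0 pred=N actual=N -> ctr[0]=0
Ev 2: PC=4 idx=0 pred=N actual=T -> ctr[0]=1
Ev 3: PC=4 idx=0 pred=N actual=N -> ctr[0]=0
Ev 4: PC=4 idx=0 pred=N actual=T -> ctr[0]=1
Ev 5: PC=4 idx=0 pred=N actual=N -> ctr[0]=0
Ev 6: PC=4 idx=0 pred=N actual=T -> ctr[0]=1
Ev 7: PC=2 idx=0 pred=N actual=T -> ctr[0]=2
Ev 8: PC=4 idx=0 pred=T actual=N -> ctr[0]=1
Ev 9: PC=2 idx=0 pred=N actual=T -> ctr[0]=2

Answer: N N N N N N N T N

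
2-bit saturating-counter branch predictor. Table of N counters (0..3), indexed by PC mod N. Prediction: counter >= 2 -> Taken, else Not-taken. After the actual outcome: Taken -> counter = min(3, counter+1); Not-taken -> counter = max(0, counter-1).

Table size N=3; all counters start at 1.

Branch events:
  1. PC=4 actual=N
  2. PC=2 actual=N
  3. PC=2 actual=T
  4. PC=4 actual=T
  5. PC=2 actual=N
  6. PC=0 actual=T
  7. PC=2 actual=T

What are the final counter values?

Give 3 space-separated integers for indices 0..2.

Answer: 2 1 1

Derivation:
Ev 1: PC=4 idx=1 pred=N actual=N -> ctr[1]=0
Ev 2: PC=2 idx=2 pred=N actual=N -> ctr[2]=0
Ev 3: PC=2 idx=2 pred=N actual=T -> ctr[2]=1
Ev 4: PC=4 idx=1 pred=N actual=T -> ctr[1]=1
Ev 5: PC=2 idx=2 pred=N actual=N -> ctr[2]=0
Ev 6: PC=0 idx=0 pred=N actual=T -> ctr[0]=2
Ev 7: PC=2 idx=2 pred=N actual=T -> ctr[2]=1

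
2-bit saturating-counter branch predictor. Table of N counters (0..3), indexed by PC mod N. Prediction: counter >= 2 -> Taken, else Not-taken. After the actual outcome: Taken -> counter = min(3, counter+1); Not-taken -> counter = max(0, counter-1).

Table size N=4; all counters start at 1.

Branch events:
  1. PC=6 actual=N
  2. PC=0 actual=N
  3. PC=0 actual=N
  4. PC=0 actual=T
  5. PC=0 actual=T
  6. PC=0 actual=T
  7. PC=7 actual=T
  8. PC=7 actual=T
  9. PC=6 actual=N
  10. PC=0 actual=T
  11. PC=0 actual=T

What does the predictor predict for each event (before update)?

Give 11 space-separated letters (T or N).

Ev 1: PC=6 idx=2 pred=N actual=N -> ctr[2]=0
Ev 2: PC=0 idx=0 pred=N actual=N -> ctr[0]=0
Ev 3: PC=0 idx=0 pred=N actual=N -> ctr[0]=0
Ev 4: PC=0 idx=0 pred=N actual=T -> ctr[0]=1
Ev 5: PC=0 idx=0 pred=N actual=T -> ctr[0]=2
Ev 6: PC=0 idx=0 pred=T actual=T -> ctr[0]=3
Ev 7: PC=7 idx=3 pred=N actual=T -> ctr[3]=2
Ev 8: PC=7 idx=3 pred=T actual=T -> ctr[3]=3
Ev 9: PC=6 idx=2 pred=N actual=N -> ctr[2]=0
Ev 10: PC=0 idx=0 pred=T actual=T -> ctr[0]=3
Ev 11: PC=0 idx=0 pred=T actual=T -> ctr[0]=3

Answer: N N N N N T N T N T T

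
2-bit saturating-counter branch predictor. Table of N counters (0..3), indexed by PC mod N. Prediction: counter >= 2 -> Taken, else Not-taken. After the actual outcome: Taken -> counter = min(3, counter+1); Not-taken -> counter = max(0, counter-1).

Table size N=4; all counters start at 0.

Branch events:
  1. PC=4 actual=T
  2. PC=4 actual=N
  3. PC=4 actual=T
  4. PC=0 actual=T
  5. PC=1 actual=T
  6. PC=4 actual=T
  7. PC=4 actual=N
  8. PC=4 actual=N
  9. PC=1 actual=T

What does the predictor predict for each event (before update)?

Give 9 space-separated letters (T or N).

Answer: N N N N N T T T N

Derivation:
Ev 1: PC=4 idx=0 pred=N actual=T -> ctr[0]=1
Ev 2: PC=4 idx=0 pred=N actual=N -> ctr[0]=0
Ev 3: PC=4 idx=0 pred=N actual=T -> ctr[0]=1
Ev 4: PC=0 idx=0 pred=N actual=T -> ctr[0]=2
Ev 5: PC=1 idx=1 pred=N actual=T -> ctr[1]=1
Ev 6: PC=4 idx=0 pred=T actual=T -> ctr[0]=3
Ev 7: PC=4 idx=0 pred=T actual=N -> ctr[0]=2
Ev 8: PC=4 idx=0 pred=T actual=N -> ctr[0]=1
Ev 9: PC=1 idx=1 pred=N actual=T -> ctr[1]=2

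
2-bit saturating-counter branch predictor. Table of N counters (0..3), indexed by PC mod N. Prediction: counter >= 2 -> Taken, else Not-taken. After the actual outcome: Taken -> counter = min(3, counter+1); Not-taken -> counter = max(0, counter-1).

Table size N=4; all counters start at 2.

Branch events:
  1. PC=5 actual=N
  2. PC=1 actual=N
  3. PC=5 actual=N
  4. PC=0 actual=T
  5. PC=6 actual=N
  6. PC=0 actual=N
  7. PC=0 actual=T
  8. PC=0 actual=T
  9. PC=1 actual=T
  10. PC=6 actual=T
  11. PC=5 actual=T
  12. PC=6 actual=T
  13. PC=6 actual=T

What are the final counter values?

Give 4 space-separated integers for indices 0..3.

Ev 1: PC=5 idx=1 pred=T actual=N -> ctr[1]=1
Ev 2: PC=1 idx=1 pred=N actual=N -> ctr[1]=0
Ev 3: PC=5 idx=1 pred=N actual=N -> ctr[1]=0
Ev 4: PC=0 idx=0 pred=T actual=T -> ctr[0]=3
Ev 5: PC=6 idx=2 pred=T actual=N -> ctr[2]=1
Ev 6: PC=0 idx=0 pred=T actual=N -> ctr[0]=2
Ev 7: PC=0 idx=0 pred=T actual=T -> ctr[0]=3
Ev 8: PC=0 idx=0 pred=T actual=T -> ctr[0]=3
Ev 9: PC=1 idx=1 pred=N actual=T -> ctr[1]=1
Ev 10: PC=6 idx=2 pred=N actual=T -> ctr[2]=2
Ev 11: PC=5 idx=1 pred=N actual=T -> ctr[1]=2
Ev 12: PC=6 idx=2 pred=T actual=T -> ctr[2]=3
Ev 13: PC=6 idx=2 pred=T actual=T -> ctr[2]=3

Answer: 3 2 3 2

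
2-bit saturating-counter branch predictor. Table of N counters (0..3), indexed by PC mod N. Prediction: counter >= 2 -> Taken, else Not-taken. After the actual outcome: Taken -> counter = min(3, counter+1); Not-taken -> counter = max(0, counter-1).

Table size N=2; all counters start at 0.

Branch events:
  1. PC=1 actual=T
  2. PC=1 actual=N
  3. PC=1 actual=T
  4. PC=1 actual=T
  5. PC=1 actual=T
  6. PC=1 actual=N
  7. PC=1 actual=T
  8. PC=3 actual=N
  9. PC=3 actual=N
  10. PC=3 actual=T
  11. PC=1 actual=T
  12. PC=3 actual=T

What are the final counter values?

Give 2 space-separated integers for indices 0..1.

Answer: 0 3

Derivation:
Ev 1: PC=1 idx=1 pred=N actual=T -> ctr[1]=1
Ev 2: PC=1 idx=1 pred=N actual=N -> ctr[1]=0
Ev 3: PC=1 idx=1 pred=N actual=T -> ctr[1]=1
Ev 4: PC=1 idx=1 pred=N actual=T -> ctr[1]=2
Ev 5: PC=1 idx=1 pred=T actual=T -> ctr[1]=3
Ev 6: PC=1 idx=1 pred=T actual=N -> ctr[1]=2
Ev 7: PC=1 idx=1 pred=T actual=T -> ctr[1]=3
Ev 8: PC=3 idx=1 pred=T actual=N -> ctr[1]=2
Ev 9: PC=3 idx=1 pred=T actual=N -> ctr[1]=1
Ev 10: PC=3 idx=1 pred=N actual=T -> ctr[1]=2
Ev 11: PC=1 idx=1 pred=T actual=T -> ctr[1]=3
Ev 12: PC=3 idx=1 pred=T actual=T -> ctr[1]=3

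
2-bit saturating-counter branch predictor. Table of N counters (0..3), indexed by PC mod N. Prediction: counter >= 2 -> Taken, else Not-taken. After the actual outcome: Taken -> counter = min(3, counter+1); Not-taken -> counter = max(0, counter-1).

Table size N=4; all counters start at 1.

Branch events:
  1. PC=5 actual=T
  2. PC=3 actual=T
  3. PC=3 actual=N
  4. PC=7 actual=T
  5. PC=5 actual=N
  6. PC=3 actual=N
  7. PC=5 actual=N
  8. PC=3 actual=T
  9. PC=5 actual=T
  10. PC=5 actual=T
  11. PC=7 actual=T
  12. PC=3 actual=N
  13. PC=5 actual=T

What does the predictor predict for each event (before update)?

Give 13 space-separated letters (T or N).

Ev 1: PC=5 idx=1 pred=N actual=T -> ctr[1]=2
Ev 2: PC=3 idx=3 pred=N actual=T -> ctr[3]=2
Ev 3: PC=3 idx=3 pred=T actual=N -> ctr[3]=1
Ev 4: PC=7 idx=3 pred=N actual=T -> ctr[3]=2
Ev 5: PC=5 idx=1 pred=T actual=N -> ctr[1]=1
Ev 6: PC=3 idx=3 pred=T actual=N -> ctr[3]=1
Ev 7: PC=5 idx=1 pred=N actual=N -> ctr[1]=0
Ev 8: PC=3 idx=3 pred=N actual=T -> ctr[3]=2
Ev 9: PC=5 idx=1 pred=N actual=T -> ctr[1]=1
Ev 10: PC=5 idx=1 pred=N actual=T -> ctr[1]=2
Ev 11: PC=7 idx=3 pred=T actual=T -> ctr[3]=3
Ev 12: PC=3 idx=3 pred=T actual=N -> ctr[3]=2
Ev 13: PC=5 idx=1 pred=T actual=T -> ctr[1]=3

Answer: N N T N T T N N N N T T T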